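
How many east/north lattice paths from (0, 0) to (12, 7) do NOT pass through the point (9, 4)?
Number of paths = 36088

Total paths from (0, 0) to (12, 7): C(19, 12) = 50388. Paths through (9, 4): (paths (0, 0) → (9, 4)) × (paths (9, 4) → (12, 7)) = C(13, 9) · C(6, 3) = 715 · 20 = 14300. Avoidance count = 50388 − 14300 = 36088.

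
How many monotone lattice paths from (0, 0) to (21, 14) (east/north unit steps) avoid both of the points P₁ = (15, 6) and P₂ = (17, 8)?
Number of paths = 1998246498

Inclusion–exclusion. Total paths: C(35, 21) = 2319959400. Through P₁: C(21, 15)·C(14, 6) = 162954792. Through P₂: C(25, 17)·C(10, 4) = 227130750. Since P₁ is strictly southwest of P₂, a monotone path through both must visit P₁ then P₂; paths through both = C(21, 15)·C(4, 2)·C(10, 4) = 68372640. Avoid both = 2319959400 − 162954792 − 227130750 + 68372640 = 1998246498.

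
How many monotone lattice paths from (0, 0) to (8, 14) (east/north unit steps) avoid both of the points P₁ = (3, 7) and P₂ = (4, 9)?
Number of paths = 180000

Inclusion–exclusion. Total paths: C(22, 8) = 319770. Through P₁: C(10, 3)·C(12, 5) = 95040. Through P₂: C(13, 4)·C(9, 4) = 90090. Since P₁ is strictly southwest of P₂, a monotone path through both must visit P₁ then P₂; paths through both = C(10, 3)·C(3, 1)·C(9, 4) = 45360. Avoid both = 319770 − 95040 − 90090 + 45360 = 180000.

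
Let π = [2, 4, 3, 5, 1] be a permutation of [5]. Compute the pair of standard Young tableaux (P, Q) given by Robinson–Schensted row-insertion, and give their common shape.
P = [1, 3, 5] / [2] / [4];  Q = [1, 2, 4] / [3] / [5];  common shape = (3, 1, 1)

Row-insert the values π_1, π_2, … into P one at a time, bumping the leftmost entry strictly greater than the inserted value down to the next row. The recording tableau Q records, in position (i, j), the step at which that cell was added to P.
  Insert 2 (step 1): P = [2];  Q = [1]
  Insert 4 (step 2): P = [2, 4];  Q = [1, 2]
  Insert 3 (step 3): P = [2, 3] / [4];  Q = [1, 2] / [3]
  Insert 5 (step 4): P = [2, 3, 5] / [4];  Q = [1, 2, 4] / [3]
  Insert 1 (step 5): P = [1, 3, 5] / [2] / [4];  Q = [1, 2, 4] / [3] / [5]
Final shape: (3, 1, 1).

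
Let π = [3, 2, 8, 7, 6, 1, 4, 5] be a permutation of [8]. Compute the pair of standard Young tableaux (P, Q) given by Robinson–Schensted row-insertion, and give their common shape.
P = [1, 4, 5] / [2, 6] / [3, 7] / [8];  Q = [1, 3, 8] / [2, 4] / [5, 7] / [6];  common shape = (3, 2, 2, 1)

Row-insert the values π_1, π_2, … into P one at a time, bumping the leftmost entry strictly greater than the inserted value down to the next row. The recording tableau Q records, in position (i, j), the step at which that cell was added to P.
  Insert 3 (step 1): P = [3];  Q = [1]
  Insert 2 (step 2): P = [2] / [3];  Q = [1] / [2]
  Insert 8 (step 3): P = [2, 8] / [3];  Q = [1, 3] / [2]
  Insert 7 (step 4): P = [2, 7] / [3, 8];  Q = [1, 3] / [2, 4]
  Insert 6 (step 5): P = [2, 6] / [3, 7] / [8];  Q = [1, 3] / [2, 4] / [5]
  Insert 1 (step 6): P = [1, 6] / [2, 7] / [3] / [8];  Q = [1, 3] / [2, 4] / [5] / [6]
  Insert 4 (step 7): P = [1, 4] / [2, 6] / [3, 7] / [8];  Q = [1, 3] / [2, 4] / [5, 7] / [6]
  Insert 5 (step 8): P = [1, 4, 5] / [2, 6] / [3, 7] / [8];  Q = [1, 3, 8] / [2, 4] / [5, 7] / [6]
Final shape: (3, 2, 2, 1).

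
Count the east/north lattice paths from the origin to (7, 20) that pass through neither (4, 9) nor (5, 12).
Number of paths = 478010

Inclusion–exclusion. Total paths: C(27, 7) = 888030. Through P₁: C(13, 4)·C(14, 3) = 260260. Through P₂: C(17, 5)·C(10, 2) = 278460. Since P₁ is strictly southwest of P₂, a monotone path through both must visit P₁ then P₂; paths through both = C(13, 4)·C(4, 1)·C(10, 2) = 128700. Avoid both = 888030 − 260260 − 278460 + 128700 = 478010.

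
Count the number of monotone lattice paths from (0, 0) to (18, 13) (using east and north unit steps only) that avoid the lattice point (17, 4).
Number of paths = 206193225

Total paths from (0, 0) to (18, 13): C(31, 18) = 206253075. Paths through (17, 4): (paths (0, 0) → (17, 4)) × (paths (17, 4) → (18, 13)) = C(21, 17) · C(10, 1) = 5985 · 10 = 59850. Avoidance count = 206253075 − 59850 = 206193225.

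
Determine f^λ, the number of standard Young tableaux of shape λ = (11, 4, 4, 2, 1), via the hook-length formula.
# SYT of shape (11, 4, 4, 2, 1) = 343816704

Hook-length formula: f^λ = n! / Π hook(c), product over all cells c of the Young diagram. For λ = (11, 4, 4, 2, 1), n = 22 boxes. Hook lengths by row (left-to-right, top-to-bottom): [15, 13, 11, 10, 7, 6, 5, 4, 3, 2, 1]; [7, 5, 3, 2]; [6, 4, 2, 1]; [3, 1]; [1]. Product of hooks = 3269185920000. So f^λ = 22! / 3269185920000 = 1124000727777607680000 / 3269185920000 = 343816704.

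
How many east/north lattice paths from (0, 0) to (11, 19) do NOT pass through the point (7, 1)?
Number of paths = 54568780

Total paths from (0, 0) to (11, 19): C(30, 11) = 54627300. Paths through (7, 1): (paths (0, 0) → (7, 1)) × (paths (7, 1) → (11, 19)) = C(8, 7) · C(22, 4) = 8 · 7315 = 58520. Avoidance count = 54627300 − 58520 = 54568780.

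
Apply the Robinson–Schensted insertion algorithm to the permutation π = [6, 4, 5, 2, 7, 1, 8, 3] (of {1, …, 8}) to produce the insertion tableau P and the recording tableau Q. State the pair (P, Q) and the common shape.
P = [1, 3, 7, 8] / [2, 5] / [4] / [6];  Q = [1, 3, 5, 7] / [2, 8] / [4] / [6];  common shape = (4, 2, 1, 1)

Row-insert the values π_1, π_2, … into P one at a time, bumping the leftmost entry strictly greater than the inserted value down to the next row. The recording tableau Q records, in position (i, j), the step at which that cell was added to P.
  Insert 6 (step 1): P = [6];  Q = [1]
  Insert 4 (step 2): P = [4] / [6];  Q = [1] / [2]
  Insert 5 (step 3): P = [4, 5] / [6];  Q = [1, 3] / [2]
  Insert 2 (step 4): P = [2, 5] / [4] / [6];  Q = [1, 3] / [2] / [4]
  Insert 7 (step 5): P = [2, 5, 7] / [4] / [6];  Q = [1, 3, 5] / [2] / [4]
  Insert 1 (step 6): P = [1, 5, 7] / [2] / [4] / [6];  Q = [1, 3, 5] / [2] / [4] / [6]
  Insert 8 (step 7): P = [1, 5, 7, 8] / [2] / [4] / [6];  Q = [1, 3, 5, 7] / [2] / [4] / [6]
  Insert 3 (step 8): P = [1, 3, 7, 8] / [2, 5] / [4] / [6];  Q = [1, 3, 5, 7] / [2, 8] / [4] / [6]
Final shape: (4, 2, 1, 1).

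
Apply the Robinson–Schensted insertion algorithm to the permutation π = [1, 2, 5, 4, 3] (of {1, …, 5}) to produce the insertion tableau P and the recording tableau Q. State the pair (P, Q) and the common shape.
P = [1, 2, 3] / [4] / [5];  Q = [1, 2, 3] / [4] / [5];  common shape = (3, 1, 1)

Row-insert the values π_1, π_2, … into P one at a time, bumping the leftmost entry strictly greater than the inserted value down to the next row. The recording tableau Q records, in position (i, j), the step at which that cell was added to P.
  Insert 1 (step 1): P = [1];  Q = [1]
  Insert 2 (step 2): P = [1, 2];  Q = [1, 2]
  Insert 5 (step 3): P = [1, 2, 5];  Q = [1, 2, 3]
  Insert 4 (step 4): P = [1, 2, 4] / [5];  Q = [1, 2, 3] / [4]
  Insert 3 (step 5): P = [1, 2, 3] / [4] / [5];  Q = [1, 2, 3] / [4] / [5]
Final shape: (3, 1, 1).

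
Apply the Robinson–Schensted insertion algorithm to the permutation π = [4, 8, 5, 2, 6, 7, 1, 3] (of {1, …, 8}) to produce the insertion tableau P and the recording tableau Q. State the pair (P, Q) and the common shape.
P = [1, 3, 6, 7] / [2, 5] / [4] / [8];  Q = [1, 2, 5, 6] / [3, 8] / [4] / [7];  common shape = (4, 2, 1, 1)

Row-insert the values π_1, π_2, … into P one at a time, bumping the leftmost entry strictly greater than the inserted value down to the next row. The recording tableau Q records, in position (i, j), the step at which that cell was added to P.
  Insert 4 (step 1): P = [4];  Q = [1]
  Insert 8 (step 2): P = [4, 8];  Q = [1, 2]
  Insert 5 (step 3): P = [4, 5] / [8];  Q = [1, 2] / [3]
  Insert 2 (step 4): P = [2, 5] / [4] / [8];  Q = [1, 2] / [3] / [4]
  Insert 6 (step 5): P = [2, 5, 6] / [4] / [8];  Q = [1, 2, 5] / [3] / [4]
  Insert 7 (step 6): P = [2, 5, 6, 7] / [4] / [8];  Q = [1, 2, 5, 6] / [3] / [4]
  Insert 1 (step 7): P = [1, 5, 6, 7] / [2] / [4] / [8];  Q = [1, 2, 5, 6] / [3] / [4] / [7]
  Insert 3 (step 8): P = [1, 3, 6, 7] / [2, 5] / [4] / [8];  Q = [1, 2, 5, 6] / [3, 8] / [4] / [7]
Final shape: (4, 2, 1, 1).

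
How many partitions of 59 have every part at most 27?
p(59, parts ≤ 27) = 796354

Use the recurrence p(n, m) = p(n, m−1) + p(n−m, m): either the largest part is < m (count p(n, m−1)) or the largest part is exactly m (remove one copy of m, count p(n−m, m)). With p(0, ·) = 1 this gives p(59, parts ≤ 27) = 796354. (By conjugating Young diagrams, this also counts partitions of 59 into at most 27 parts.)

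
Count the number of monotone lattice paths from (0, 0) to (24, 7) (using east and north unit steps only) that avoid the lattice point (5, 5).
Number of paths = 2576655

Total paths from (0, 0) to (24, 7): C(31, 24) = 2629575. Paths through (5, 5): (paths (0, 0) → (5, 5)) × (paths (5, 5) → (24, 7)) = C(10, 5) · C(21, 19) = 252 · 210 = 52920. Avoidance count = 2629575 − 52920 = 2576655.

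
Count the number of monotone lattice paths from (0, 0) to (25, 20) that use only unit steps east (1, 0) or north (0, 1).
Number of paths = 3169870830126

A monotone lattice path from (0, 0) to (25, 20) consists of 25 east steps and 20 north steps in some order, so it is determined by which 25 of the 45 steps are east. The count is C(45, 25) = 3169870830126.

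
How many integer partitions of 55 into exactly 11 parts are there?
p(55, 11 parts) = 36043

Partitions of n into exactly k parts are in bijection with partitions of n − k into at most k parts (subtract 1 from each part). So p(55, exactly 11) = p(44, parts ≤ 11). Computing via the recurrence p(m, j) = p(m, j−1) + p(m−j, j) gives 36043.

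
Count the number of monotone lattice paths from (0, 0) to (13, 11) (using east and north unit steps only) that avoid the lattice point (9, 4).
Number of paths = 2260194

Total paths from (0, 0) to (13, 11): C(24, 13) = 2496144. Paths through (9, 4): (paths (0, 0) → (9, 4)) × (paths (9, 4) → (13, 11)) = C(13, 9) · C(11, 4) = 715 · 330 = 235950. Avoidance count = 2496144 − 235950 = 2260194.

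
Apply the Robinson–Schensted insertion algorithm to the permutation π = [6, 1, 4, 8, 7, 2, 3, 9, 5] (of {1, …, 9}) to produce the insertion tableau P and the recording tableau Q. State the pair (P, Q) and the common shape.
P = [1, 2, 3, 5] / [4, 7, 9] / [6, 8];  Q = [1, 3, 4, 8] / [2, 5, 9] / [6, 7];  common shape = (4, 3, 2)

Row-insert the values π_1, π_2, … into P one at a time, bumping the leftmost entry strictly greater than the inserted value down to the next row. The recording tableau Q records, in position (i, j), the step at which that cell was added to P.
  Insert 6 (step 1): P = [6];  Q = [1]
  Insert 1 (step 2): P = [1] / [6];  Q = [1] / [2]
  Insert 4 (step 3): P = [1, 4] / [6];  Q = [1, 3] / [2]
  Insert 8 (step 4): P = [1, 4, 8] / [6];  Q = [1, 3, 4] / [2]
  Insert 7 (step 5): P = [1, 4, 7] / [6, 8];  Q = [1, 3, 4] / [2, 5]
  Insert 2 (step 6): P = [1, 2, 7] / [4, 8] / [6];  Q = [1, 3, 4] / [2, 5] / [6]
  Insert 3 (step 7): P = [1, 2, 3] / [4, 7] / [6, 8];  Q = [1, 3, 4] / [2, 5] / [6, 7]
  Insert 9 (step 8): P = [1, 2, 3, 9] / [4, 7] / [6, 8];  Q = [1, 3, 4, 8] / [2, 5] / [6, 7]
  Insert 5 (step 9): P = [1, 2, 3, 5] / [4, 7, 9] / [6, 8];  Q = [1, 3, 4, 8] / [2, 5, 9] / [6, 7]
Final shape: (4, 3, 2).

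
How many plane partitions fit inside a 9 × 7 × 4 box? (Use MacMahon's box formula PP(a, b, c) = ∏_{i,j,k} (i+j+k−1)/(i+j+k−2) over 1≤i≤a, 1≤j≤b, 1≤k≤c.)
PP(9, 7, 4) = 10323075958624

Evaluate the triple product over i = 1..9, j = 1..7, k = 1..4. The factors are (2/1) · (3/2) · (4/3) · (5/4) · (3/2) · (4/3) · (5/4) · (6/5) · … (252 factors total). The numerators and denominators telescope so the product is an integer; carrying out the multiplication exactly gives PP(9, 7, 4) = 10323075958624.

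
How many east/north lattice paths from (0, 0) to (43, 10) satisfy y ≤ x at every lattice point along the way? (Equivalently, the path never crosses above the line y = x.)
Number of paths = 15067486070

By the reflection principle (André's argument), the number of monotone paths to (43, 10) with n ≤ m that never go above y = x is C(53, 43) − C(53, 44) = 19499099620 − 4431613550 = 15067486070.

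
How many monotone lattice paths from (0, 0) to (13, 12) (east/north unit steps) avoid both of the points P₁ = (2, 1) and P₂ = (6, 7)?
Number of paths = 2223892

Inclusion–exclusion. Total paths: C(25, 13) = 5200300. Through P₁: C(3, 2)·C(22, 11) = 2116296. Through P₂: C(13, 6)·C(12, 7) = 1359072. Since P₁ is strictly southwest of P₂, a monotone path through both must visit P₁ then P₂; paths through both = C(3, 2)·C(10, 4)·C(12, 7) = 498960. Avoid both = 5200300 − 2116296 − 1359072 + 498960 = 2223892.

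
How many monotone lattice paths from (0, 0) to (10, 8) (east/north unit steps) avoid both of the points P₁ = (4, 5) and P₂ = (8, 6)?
Number of paths = 18936

Inclusion–exclusion. Total paths: C(18, 10) = 43758. Through P₁: C(9, 4)·C(9, 6) = 10584. Through P₂: C(14, 8)·C(4, 2) = 18018. Since P₁ is strictly southwest of P₂, a monotone path through both must visit P₁ then P₂; paths through both = C(9, 4)·C(5, 4)·C(4, 2) = 3780. Avoid both = 43758 − 10584 − 18018 + 3780 = 18936.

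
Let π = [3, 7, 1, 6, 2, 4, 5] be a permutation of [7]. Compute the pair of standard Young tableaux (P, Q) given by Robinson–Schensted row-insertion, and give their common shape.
P = [1, 2, 4, 5] / [3, 6] / [7];  Q = [1, 2, 6, 7] / [3, 4] / [5];  common shape = (4, 2, 1)

Row-insert the values π_1, π_2, … into P one at a time, bumping the leftmost entry strictly greater than the inserted value down to the next row. The recording tableau Q records, in position (i, j), the step at which that cell was added to P.
  Insert 3 (step 1): P = [3];  Q = [1]
  Insert 7 (step 2): P = [3, 7];  Q = [1, 2]
  Insert 1 (step 3): P = [1, 7] / [3];  Q = [1, 2] / [3]
  Insert 6 (step 4): P = [1, 6] / [3, 7];  Q = [1, 2] / [3, 4]
  Insert 2 (step 5): P = [1, 2] / [3, 6] / [7];  Q = [1, 2] / [3, 4] / [5]
  Insert 4 (step 6): P = [1, 2, 4] / [3, 6] / [7];  Q = [1, 2, 6] / [3, 4] / [5]
  Insert 5 (step 7): P = [1, 2, 4, 5] / [3, 6] / [7];  Q = [1, 2, 6, 7] / [3, 4] / [5]
Final shape: (4, 2, 1).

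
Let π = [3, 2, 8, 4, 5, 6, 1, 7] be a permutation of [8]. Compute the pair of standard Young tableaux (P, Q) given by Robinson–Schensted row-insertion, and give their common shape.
P = [1, 4, 5, 6, 7] / [2, 8] / [3];  Q = [1, 3, 5, 6, 8] / [2, 4] / [7];  common shape = (5, 2, 1)

Row-insert the values π_1, π_2, … into P one at a time, bumping the leftmost entry strictly greater than the inserted value down to the next row. The recording tableau Q records, in position (i, j), the step at which that cell was added to P.
  Insert 3 (step 1): P = [3];  Q = [1]
  Insert 2 (step 2): P = [2] / [3];  Q = [1] / [2]
  Insert 8 (step 3): P = [2, 8] / [3];  Q = [1, 3] / [2]
  Insert 4 (step 4): P = [2, 4] / [3, 8];  Q = [1, 3] / [2, 4]
  Insert 5 (step 5): P = [2, 4, 5] / [3, 8];  Q = [1, 3, 5] / [2, 4]
  Insert 6 (step 6): P = [2, 4, 5, 6] / [3, 8];  Q = [1, 3, 5, 6] / [2, 4]
  Insert 1 (step 7): P = [1, 4, 5, 6] / [2, 8] / [3];  Q = [1, 3, 5, 6] / [2, 4] / [7]
  Insert 7 (step 8): P = [1, 4, 5, 6, 7] / [2, 8] / [3];  Q = [1, 3, 5, 6, 8] / [2, 4] / [7]
Final shape: (5, 2, 1).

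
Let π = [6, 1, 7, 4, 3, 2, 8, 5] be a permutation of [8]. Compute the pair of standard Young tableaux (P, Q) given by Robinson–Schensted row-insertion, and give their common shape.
P = [1, 2, 5] / [3, 7, 8] / [4] / [6];  Q = [1, 3, 7] / [2, 4, 8] / [5] / [6];  common shape = (3, 3, 1, 1)

Row-insert the values π_1, π_2, … into P one at a time, bumping the leftmost entry strictly greater than the inserted value down to the next row. The recording tableau Q records, in position (i, j), the step at which that cell was added to P.
  Insert 6 (step 1): P = [6];  Q = [1]
  Insert 1 (step 2): P = [1] / [6];  Q = [1] / [2]
  Insert 7 (step 3): P = [1, 7] / [6];  Q = [1, 3] / [2]
  Insert 4 (step 4): P = [1, 4] / [6, 7];  Q = [1, 3] / [2, 4]
  Insert 3 (step 5): P = [1, 3] / [4, 7] / [6];  Q = [1, 3] / [2, 4] / [5]
  Insert 2 (step 6): P = [1, 2] / [3, 7] / [4] / [6];  Q = [1, 3] / [2, 4] / [5] / [6]
  Insert 8 (step 7): P = [1, 2, 8] / [3, 7] / [4] / [6];  Q = [1, 3, 7] / [2, 4] / [5] / [6]
  Insert 5 (step 8): P = [1, 2, 5] / [3, 7, 8] / [4] / [6];  Q = [1, 3, 7] / [2, 4, 8] / [5] / [6]
Final shape: (3, 3, 1, 1).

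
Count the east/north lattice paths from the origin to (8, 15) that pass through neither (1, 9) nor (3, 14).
Number of paths = 470334

Inclusion–exclusion. Total paths: C(23, 8) = 490314. Through P₁: C(10, 1)·C(13, 7) = 17160. Through P₂: C(17, 3)·C(6, 5) = 4080. Since P₁ is strictly southwest of P₂, a monotone path through both must visit P₁ then P₂; paths through both = C(10, 1)·C(7, 2)·C(6, 5) = 1260. Avoid both = 490314 − 17160 − 4080 + 1260 = 470334.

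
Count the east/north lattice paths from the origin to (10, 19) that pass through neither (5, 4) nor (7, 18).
Number of paths = 16214186

Inclusion–exclusion. Total paths: C(29, 10) = 20030010. Through P₁: C(9, 5)·C(20, 5) = 1953504. Through P₂: C(25, 7)·C(4, 3) = 1922800. Since P₁ is strictly southwest of P₂, a monotone path through both must visit P₁ then P₂; paths through both = C(9, 5)·C(16, 2)·C(4, 3) = 60480. Avoid both = 20030010 − 1953504 − 1922800 + 60480 = 16214186.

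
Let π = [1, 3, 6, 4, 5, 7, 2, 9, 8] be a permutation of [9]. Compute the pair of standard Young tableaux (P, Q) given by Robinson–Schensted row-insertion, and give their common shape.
P = [1, 2, 4, 5, 7, 8] / [3, 9] / [6];  Q = [1, 2, 3, 5, 6, 8] / [4, 9] / [7];  common shape = (6, 2, 1)

Row-insert the values π_1, π_2, … into P one at a time, bumping the leftmost entry strictly greater than the inserted value down to the next row. The recording tableau Q records, in position (i, j), the step at which that cell was added to P.
  Insert 1 (step 1): P = [1];  Q = [1]
  Insert 3 (step 2): P = [1, 3];  Q = [1, 2]
  Insert 6 (step 3): P = [1, 3, 6];  Q = [1, 2, 3]
  Insert 4 (step 4): P = [1, 3, 4] / [6];  Q = [1, 2, 3] / [4]
  Insert 5 (step 5): P = [1, 3, 4, 5] / [6];  Q = [1, 2, 3, 5] / [4]
  Insert 7 (step 6): P = [1, 3, 4, 5, 7] / [6];  Q = [1, 2, 3, 5, 6] / [4]
  Insert 2 (step 7): P = [1, 2, 4, 5, 7] / [3] / [6];  Q = [1, 2, 3, 5, 6] / [4] / [7]
  Insert 9 (step 8): P = [1, 2, 4, 5, 7, 9] / [3] / [6];  Q = [1, 2, 3, 5, 6, 8] / [4] / [7]
  Insert 8 (step 9): P = [1, 2, 4, 5, 7, 8] / [3, 9] / [6];  Q = [1, 2, 3, 5, 6, 8] / [4, 9] / [7]
Final shape: (6, 2, 1).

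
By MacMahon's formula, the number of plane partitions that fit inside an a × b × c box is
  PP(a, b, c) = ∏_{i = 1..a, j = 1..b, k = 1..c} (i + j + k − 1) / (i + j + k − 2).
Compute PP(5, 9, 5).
PP(5, 9, 5) = 1566039386912

Evaluate the triple product over i = 1..5, j = 1..9, k = 1..5. The factors are (2/1) · (3/2) · (4/3) · (5/4) · (6/5) · (3/2) · (4/3) · (5/4) · … (225 factors total). The numerators and denominators telescope so the product is an integer; carrying out the multiplication exactly gives PP(5, 9, 5) = 1566039386912.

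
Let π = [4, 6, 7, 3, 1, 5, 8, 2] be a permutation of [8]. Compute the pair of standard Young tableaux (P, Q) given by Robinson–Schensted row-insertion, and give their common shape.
P = [1, 2, 7, 8] / [3, 5] / [4, 6];  Q = [1, 2, 3, 7] / [4, 6] / [5, 8];  common shape = (4, 2, 2)

Row-insert the values π_1, π_2, … into P one at a time, bumping the leftmost entry strictly greater than the inserted value down to the next row. The recording tableau Q records, in position (i, j), the step at which that cell was added to P.
  Insert 4 (step 1): P = [4];  Q = [1]
  Insert 6 (step 2): P = [4, 6];  Q = [1, 2]
  Insert 7 (step 3): P = [4, 6, 7];  Q = [1, 2, 3]
  Insert 3 (step 4): P = [3, 6, 7] / [4];  Q = [1, 2, 3] / [4]
  Insert 1 (step 5): P = [1, 6, 7] / [3] / [4];  Q = [1, 2, 3] / [4] / [5]
  Insert 5 (step 6): P = [1, 5, 7] / [3, 6] / [4];  Q = [1, 2, 3] / [4, 6] / [5]
  Insert 8 (step 7): P = [1, 5, 7, 8] / [3, 6] / [4];  Q = [1, 2, 3, 7] / [4, 6] / [5]
  Insert 2 (step 8): P = [1, 2, 7, 8] / [3, 5] / [4, 6];  Q = [1, 2, 3, 7] / [4, 6] / [5, 8]
Final shape: (4, 2, 2).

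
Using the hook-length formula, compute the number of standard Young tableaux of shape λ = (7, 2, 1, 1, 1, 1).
# SYT of shape (7, 2, 1, 1, 1, 1) = 4290

Hook-length formula: f^λ = n! / Π hook(c), product over all cells c of the Young diagram. For λ = (7, 2, 1, 1, 1, 1), n = 13 boxes. Hook lengths by row (left-to-right, top-to-bottom): [12, 7, 5, 4, 3, 2, 1]; [6, 1]; [4]; [3]; [2]; [1]. Product of hooks = 1451520. So f^λ = 13! / 1451520 = 6227020800 / 1451520 = 4290.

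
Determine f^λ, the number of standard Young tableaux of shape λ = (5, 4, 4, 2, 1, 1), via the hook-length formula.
# SYT of shape (5, 4, 4, 2, 1, 1) = 2362932

Hook-length formula: f^λ = n! / Π hook(c), product over all cells c of the Young diagram. For λ = (5, 4, 4, 2, 1, 1), n = 17 boxes. Hook lengths by row (left-to-right, top-to-bottom): [10, 7, 5, 4, 1]; [8, 5, 3, 2]; [7, 4, 2, 1]; [4, 1]; [2]; [1]. Product of hooks = 150528000. So f^λ = 17! / 150528000 = 355687428096000 / 150528000 = 2362932.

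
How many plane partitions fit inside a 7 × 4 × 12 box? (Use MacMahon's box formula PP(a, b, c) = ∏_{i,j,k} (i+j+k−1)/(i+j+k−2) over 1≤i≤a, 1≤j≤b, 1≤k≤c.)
PP(7, 4, 12) = 2241344526426720

Evaluate the triple product over i = 1..7, j = 1..4, k = 1..12. The factors are (2/1) · (3/2) · (4/3) · (5/4) · (6/5) · (7/6) · (8/7) · (9/8) · … (336 factors total). The numerators and denominators telescope so the product is an integer; carrying out the multiplication exactly gives PP(7, 4, 12) = 2241344526426720.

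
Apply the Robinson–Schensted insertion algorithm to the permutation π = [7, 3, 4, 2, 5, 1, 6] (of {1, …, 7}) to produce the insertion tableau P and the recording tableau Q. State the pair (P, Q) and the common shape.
P = [1, 4, 5, 6] / [2] / [3] / [7];  Q = [1, 3, 5, 7] / [2] / [4] / [6];  common shape = (4, 1, 1, 1)

Row-insert the values π_1, π_2, … into P one at a time, bumping the leftmost entry strictly greater than the inserted value down to the next row. The recording tableau Q records, in position (i, j), the step at which that cell was added to P.
  Insert 7 (step 1): P = [7];  Q = [1]
  Insert 3 (step 2): P = [3] / [7];  Q = [1] / [2]
  Insert 4 (step 3): P = [3, 4] / [7];  Q = [1, 3] / [2]
  Insert 2 (step 4): P = [2, 4] / [3] / [7];  Q = [1, 3] / [2] / [4]
  Insert 5 (step 5): P = [2, 4, 5] / [3] / [7];  Q = [1, 3, 5] / [2] / [4]
  Insert 1 (step 6): P = [1, 4, 5] / [2] / [3] / [7];  Q = [1, 3, 5] / [2] / [4] / [6]
  Insert 6 (step 7): P = [1, 4, 5, 6] / [2] / [3] / [7];  Q = [1, 3, 5, 7] / [2] / [4] / [6]
Final shape: (4, 1, 1, 1).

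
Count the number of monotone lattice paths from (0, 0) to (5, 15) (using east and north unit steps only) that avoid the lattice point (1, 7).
Number of paths = 11544

Total paths from (0, 0) to (5, 15): C(20, 5) = 15504. Paths through (1, 7): (paths (0, 0) → (1, 7)) × (paths (1, 7) → (5, 15)) = C(8, 1) · C(12, 4) = 8 · 495 = 3960. Avoidance count = 15504 − 3960 = 11544.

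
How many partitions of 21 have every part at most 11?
p(21, parts ≤ 11) = 695

Use the recurrence p(n, m) = p(n, m−1) + p(n−m, m): either the largest part is < m (count p(n, m−1)) or the largest part is exactly m (remove one copy of m, count p(n−m, m)). With p(0, ·) = 1 this gives p(21, parts ≤ 11) = 695. (By conjugating Young diagrams, this also counts partitions of 21 into at most 11 parts.)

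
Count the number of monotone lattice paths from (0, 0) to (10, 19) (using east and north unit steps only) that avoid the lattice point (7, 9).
Number of paths = 16758170

Total paths from (0, 0) to (10, 19): C(29, 10) = 20030010. Paths through (7, 9): (paths (0, 0) → (7, 9)) × (paths (7, 9) → (10, 19)) = C(16, 7) · C(13, 3) = 11440 · 286 = 3271840. Avoidance count = 20030010 − 3271840 = 16758170.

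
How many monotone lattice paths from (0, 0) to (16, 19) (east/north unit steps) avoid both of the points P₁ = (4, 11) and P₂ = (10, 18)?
Number of paths = 3812514510

Inclusion–exclusion. Total paths: C(35, 16) = 4059928950. Through P₁: C(15, 4)·C(20, 12) = 171949050. Through P₂: C(28, 10)·C(7, 6) = 91861770. Since P₁ is strictly southwest of P₂, a monotone path through both must visit P₁ then P₂; paths through both = C(15, 4)·C(13, 6)·C(7, 6) = 16396380. Avoid both = 4059928950 − 171949050 − 91861770 + 16396380 = 3812514510.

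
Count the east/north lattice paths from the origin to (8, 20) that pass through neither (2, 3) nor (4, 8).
Number of paths = 1579935

Inclusion–exclusion. Total paths: C(28, 8) = 3108105. Through P₁: C(5, 2)·C(23, 6) = 1009470. Through P₂: C(12, 4)·C(16, 4) = 900900. Since P₁ is strictly southwest of P₂, a monotone path through both must visit P₁ then P₂; paths through both = C(5, 2)·C(7, 2)·C(16, 4) = 382200. Avoid both = 3108105 − 1009470 − 900900 + 382200 = 1579935.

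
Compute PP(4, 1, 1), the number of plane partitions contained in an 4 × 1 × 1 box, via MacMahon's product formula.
PP(4, 1, 1) = 5

Evaluate the triple product over i = 1..4, j = 1..1, k = 1..1. The factors are (2/1) · (3/2) · (4/3) · (5/4). The numerators and denominators telescope so the product is an integer; carrying out the multiplication exactly gives PP(4, 1, 1) = 5.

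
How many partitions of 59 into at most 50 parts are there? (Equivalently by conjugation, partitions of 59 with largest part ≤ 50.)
p(59, parts ≤ 50) = 831753

Use the recurrence p(n, m) = p(n, m−1) + p(n−m, m): either the largest part is < m (count p(n, m−1)) or the largest part is exactly m (remove one copy of m, count p(n−m, m)). With p(0, ·) = 1 this gives p(59, parts ≤ 50) = 831753. (By conjugating Young diagrams, this also counts partitions of 59 into at most 50 parts.)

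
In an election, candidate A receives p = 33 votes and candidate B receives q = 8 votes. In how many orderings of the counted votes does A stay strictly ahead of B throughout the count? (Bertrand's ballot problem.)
Strict-lead orderings = 58261125

Total orderings of the 41 votes with 33 for A: C(41, 33) = 95548245. By the Bertrand ballot formula (Cycle Lemma / reflection principle), the number of orderings in which A is strictly ahead of B throughout is (p − q)/(p + q) · C(p + q, p) = (33 − 8)/(33 + 8) · 95548245 = 58261125.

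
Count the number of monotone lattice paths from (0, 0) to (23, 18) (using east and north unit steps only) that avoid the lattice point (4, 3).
Number of paths = 137153777400

Total paths from (0, 0) to (23, 18): C(41, 23) = 202112640600. Paths through (4, 3): (paths (0, 0) → (4, 3)) × (paths (4, 3) → (23, 18)) = C(7, 4) · C(34, 19) = 35 · 1855967520 = 64958863200. Avoidance count = 202112640600 − 64958863200 = 137153777400.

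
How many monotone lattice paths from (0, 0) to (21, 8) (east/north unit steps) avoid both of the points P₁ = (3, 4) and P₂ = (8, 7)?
Number of paths = 3973470

Inclusion–exclusion. Total paths: C(29, 21) = 4292145. Through P₁: C(7, 3)·C(22, 18) = 256025. Through P₂: C(15, 8)·C(14, 13) = 90090. Since P₁ is strictly southwest of P₂, a monotone path through both must visit P₁ then P₂; paths through both = C(7, 3)·C(8, 5)·C(14, 13) = 27440. Avoid both = 4292145 − 256025 − 90090 + 27440 = 3973470.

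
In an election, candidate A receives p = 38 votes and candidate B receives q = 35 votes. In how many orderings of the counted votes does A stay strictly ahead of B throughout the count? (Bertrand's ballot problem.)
Strict-lead orderings = 33991005938761288872

Total orderings of the 73 votes with 38 for A: C(73, 38) = 827114477843191362552. By the Bertrand ballot formula (Cycle Lemma / reflection principle), the number of orderings in which A is strictly ahead of B throughout is (p − q)/(p + q) · C(p + q, p) = (38 − 35)/(38 + 35) · 827114477843191362552 = 33991005938761288872.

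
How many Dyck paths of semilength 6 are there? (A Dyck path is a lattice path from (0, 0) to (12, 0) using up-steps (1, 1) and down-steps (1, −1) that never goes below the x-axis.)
C_6 = 132

These Dyck paths are counted by the Catalan number C_n = (1/(n + 1)) · C(2n, n). For n = 6: C_6 = (1/7) · C(12, 6) = 924/7 = 132.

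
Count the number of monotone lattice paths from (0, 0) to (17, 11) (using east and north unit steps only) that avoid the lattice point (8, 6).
Number of paths = 15462174

Total paths from (0, 0) to (17, 11): C(28, 17) = 21474180. Paths through (8, 6): (paths (0, 0) → (8, 6)) × (paths (8, 6) → (17, 11)) = C(14, 8) · C(14, 9) = 3003 · 2002 = 6012006. Avoidance count = 21474180 − 6012006 = 15462174.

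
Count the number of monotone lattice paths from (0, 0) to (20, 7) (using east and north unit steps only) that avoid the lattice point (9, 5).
Number of paths = 731874

Total paths from (0, 0) to (20, 7): C(27, 20) = 888030. Paths through (9, 5): (paths (0, 0) → (9, 5)) × (paths (9, 5) → (20, 7)) = C(14, 9) · C(13, 11) = 2002 · 78 = 156156. Avoidance count = 888030 − 156156 = 731874.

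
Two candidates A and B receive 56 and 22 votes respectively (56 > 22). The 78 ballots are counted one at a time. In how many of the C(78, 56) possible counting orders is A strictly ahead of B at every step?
Strict-lead orderings = 6176744369371087060

Total orderings of the 78 votes with 56 for A: C(78, 56) = 14170178259145435020. By the Bertrand ballot formula (Cycle Lemma / reflection principle), the number of orderings in which A is strictly ahead of B throughout is (p − q)/(p + q) · C(p + q, p) = (56 − 22)/(56 + 22) · 14170178259145435020 = 6176744369371087060.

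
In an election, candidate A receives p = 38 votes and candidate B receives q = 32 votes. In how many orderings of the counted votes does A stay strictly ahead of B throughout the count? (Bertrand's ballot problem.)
Strict-lead orderings = 7460467265901832182

Total orderings of the 70 votes with 38 for A: C(70, 38) = 87038784768854708790. By the Bertrand ballot formula (Cycle Lemma / reflection principle), the number of orderings in which A is strictly ahead of B throughout is (p − q)/(p + q) · C(p + q, p) = (38 − 32)/(38 + 32) · 87038784768854708790 = 7460467265901832182.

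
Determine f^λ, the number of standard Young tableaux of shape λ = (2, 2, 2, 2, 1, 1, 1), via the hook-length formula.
# SYT of shape (2, 2, 2, 2, 1, 1, 1) = 165

Hook-length formula: f^λ = n! / Π hook(c), product over all cells c of the Young diagram. For λ = (2, 2, 2, 2, 1, 1, 1), n = 11 boxes. Hook lengths by row (left-to-right, top-to-bottom): [8, 4]; [7, 3]; [6, 2]; [5, 1]; [3]; [2]; [1]. Product of hooks = 241920. So f^λ = 11! / 241920 = 39916800 / 241920 = 165.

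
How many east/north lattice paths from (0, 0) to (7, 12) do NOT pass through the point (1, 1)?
Number of paths = 25636

Total paths from (0, 0) to (7, 12): C(19, 7) = 50388. Paths through (1, 1): (paths (0, 0) → (1, 1)) × (paths (1, 1) → (7, 12)) = C(2, 1) · C(17, 6) = 2 · 12376 = 24752. Avoidance count = 50388 − 24752 = 25636.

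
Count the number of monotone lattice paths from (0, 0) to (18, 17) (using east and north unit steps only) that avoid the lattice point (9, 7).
Number of paths = 3480763330

Total paths from (0, 0) to (18, 17): C(35, 18) = 4537567650. Paths through (9, 7): (paths (0, 0) → (9, 7)) × (paths (9, 7) → (18, 17)) = C(16, 9) · C(19, 9) = 11440 · 92378 = 1056804320. Avoidance count = 4537567650 − 1056804320 = 3480763330.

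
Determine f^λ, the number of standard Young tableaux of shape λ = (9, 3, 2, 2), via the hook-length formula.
# SYT of shape (9, 3, 2, 2) = 114660

Hook-length formula: f^λ = n! / Π hook(c), product over all cells c of the Young diagram. For λ = (9, 3, 2, 2), n = 16 boxes. Hook lengths by row (left-to-right, top-to-bottom): [12, 11, 8, 6, 5, 4, 3, 2, 1]; [5, 4, 1]; [3, 2]; [2, 1]. Product of hooks = 182476800. So f^λ = 16! / 182476800 = 20922789888000 / 182476800 = 114660.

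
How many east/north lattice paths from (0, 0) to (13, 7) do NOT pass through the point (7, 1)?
Number of paths = 70128

Total paths from (0, 0) to (13, 7): C(20, 13) = 77520. Paths through (7, 1): (paths (0, 0) → (7, 1)) × (paths (7, 1) → (13, 7)) = C(8, 7) · C(12, 6) = 8 · 924 = 7392. Avoidance count = 77520 − 7392 = 70128.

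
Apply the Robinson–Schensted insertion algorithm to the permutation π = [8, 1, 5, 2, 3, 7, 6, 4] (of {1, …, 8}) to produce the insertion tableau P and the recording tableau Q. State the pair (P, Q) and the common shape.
P = [1, 2, 3, 4] / [5, 6] / [7] / [8];  Q = [1, 3, 5, 6] / [2, 7] / [4] / [8];  common shape = (4, 2, 1, 1)

Row-insert the values π_1, π_2, … into P one at a time, bumping the leftmost entry strictly greater than the inserted value down to the next row. The recording tableau Q records, in position (i, j), the step at which that cell was added to P.
  Insert 8 (step 1): P = [8];  Q = [1]
  Insert 1 (step 2): P = [1] / [8];  Q = [1] / [2]
  Insert 5 (step 3): P = [1, 5] / [8];  Q = [1, 3] / [2]
  Insert 2 (step 4): P = [1, 2] / [5] / [8];  Q = [1, 3] / [2] / [4]
  Insert 3 (step 5): P = [1, 2, 3] / [5] / [8];  Q = [1, 3, 5] / [2] / [4]
  Insert 7 (step 6): P = [1, 2, 3, 7] / [5] / [8];  Q = [1, 3, 5, 6] / [2] / [4]
  Insert 6 (step 7): P = [1, 2, 3, 6] / [5, 7] / [8];  Q = [1, 3, 5, 6] / [2, 7] / [4]
  Insert 4 (step 8): P = [1, 2, 3, 4] / [5, 6] / [7] / [8];  Q = [1, 3, 5, 6] / [2, 7] / [4] / [8]
Final shape: (4, 2, 1, 1).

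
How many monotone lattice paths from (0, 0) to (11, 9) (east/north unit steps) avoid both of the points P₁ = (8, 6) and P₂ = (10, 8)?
Number of paths = 56420

Inclusion–exclusion. Total paths: C(20, 11) = 167960. Through P₁: C(14, 8)·C(6, 3) = 60060. Through P₂: C(18, 10)·C(2, 1) = 87516. Since P₁ is strictly southwest of P₂, a monotone path through both must visit P₁ then P₂; paths through both = C(14, 8)·C(4, 2)·C(2, 1) = 36036. Avoid both = 167960 − 60060 − 87516 + 36036 = 56420.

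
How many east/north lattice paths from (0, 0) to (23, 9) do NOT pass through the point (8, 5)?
Number of paths = 23060388

Total paths from (0, 0) to (23, 9): C(32, 23) = 28048800. Paths through (8, 5): (paths (0, 0) → (8, 5)) × (paths (8, 5) → (23, 9)) = C(13, 8) · C(19, 15) = 1287 · 3876 = 4988412. Avoidance count = 28048800 − 4988412 = 23060388.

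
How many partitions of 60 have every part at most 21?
p(60, parts ≤ 21) = 821104

Use the recurrence p(n, m) = p(n, m−1) + p(n−m, m): either the largest part is < m (count p(n, m−1)) or the largest part is exactly m (remove one copy of m, count p(n−m, m)). With p(0, ·) = 1 this gives p(60, parts ≤ 21) = 821104. (By conjugating Young diagrams, this also counts partitions of 60 into at most 21 parts.)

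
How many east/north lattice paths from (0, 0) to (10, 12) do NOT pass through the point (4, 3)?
Number of paths = 471471

Total paths from (0, 0) to (10, 12): C(22, 10) = 646646. Paths through (4, 3): (paths (0, 0) → (4, 3)) × (paths (4, 3) → (10, 12)) = C(7, 4) · C(15, 6) = 35 · 5005 = 175175. Avoidance count = 646646 − 175175 = 471471.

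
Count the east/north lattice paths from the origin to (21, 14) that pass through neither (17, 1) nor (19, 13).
Number of paths = 1277800674

Inclusion–exclusion. Total paths: C(35, 21) = 2319959400. Through P₁: C(18, 17)·C(17, 4) = 42840. Through P₂: C(32, 19)·C(3, 2) = 1042120800. Since P₁ is strictly southwest of P₂, a monotone path through both must visit P₁ then P₂; paths through both = C(18, 17)·C(14, 2)·C(3, 2) = 4914. Avoid both = 2319959400 − 42840 − 1042120800 + 4914 = 1277800674.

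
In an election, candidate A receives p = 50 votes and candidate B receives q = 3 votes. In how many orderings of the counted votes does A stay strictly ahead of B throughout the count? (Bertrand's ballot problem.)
Strict-lead orderings = 20774

Total orderings of the 53 votes with 50 for A: C(53, 50) = 23426. By the Bertrand ballot formula (Cycle Lemma / reflection principle), the number of orderings in which A is strictly ahead of B throughout is (p − q)/(p + q) · C(p + q, p) = (50 − 3)/(50 + 3) · 23426 = 20774.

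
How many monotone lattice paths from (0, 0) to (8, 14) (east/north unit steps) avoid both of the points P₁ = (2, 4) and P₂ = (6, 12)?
Number of paths = 132816

Inclusion–exclusion. Total paths: C(22, 8) = 319770. Through P₁: C(6, 2)·C(16, 6) = 120120. Through P₂: C(18, 6)·C(4, 2) = 111384. Since P₁ is strictly southwest of P₂, a monotone path through both must visit P₁ then P₂; paths through both = C(6, 2)·C(12, 4)·C(4, 2) = 44550. Avoid both = 319770 − 120120 − 111384 + 44550 = 132816.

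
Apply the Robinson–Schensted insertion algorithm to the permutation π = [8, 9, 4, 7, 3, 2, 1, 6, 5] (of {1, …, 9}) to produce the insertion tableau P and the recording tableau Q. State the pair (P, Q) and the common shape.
P = [1, 5] / [2, 6] / [3, 7] / [4, 9] / [8];  Q = [1, 2] / [3, 4] / [5, 8] / [6, 9] / [7];  common shape = (2, 2, 2, 2, 1)

Row-insert the values π_1, π_2, … into P one at a time, bumping the leftmost entry strictly greater than the inserted value down to the next row. The recording tableau Q records, in position (i, j), the step at which that cell was added to P.
  Insert 8 (step 1): P = [8];  Q = [1]
  Insert 9 (step 2): P = [8, 9];  Q = [1, 2]
  Insert 4 (step 3): P = [4, 9] / [8];  Q = [1, 2] / [3]
  Insert 7 (step 4): P = [4, 7] / [8, 9];  Q = [1, 2] / [3, 4]
  Insert 3 (step 5): P = [3, 7] / [4, 9] / [8];  Q = [1, 2] / [3, 4] / [5]
  Insert 2 (step 6): P = [2, 7] / [3, 9] / [4] / [8];  Q = [1, 2] / [3, 4] / [5] / [6]
  Insert 1 (step 7): P = [1, 7] / [2, 9] / [3] / [4] / [8];  Q = [1, 2] / [3, 4] / [5] / [6] / [7]
  Insert 6 (step 8): P = [1, 6] / [2, 7] / [3, 9] / [4] / [8];  Q = [1, 2] / [3, 4] / [5, 8] / [6] / [7]
  Insert 5 (step 9): P = [1, 5] / [2, 6] / [3, 7] / [4, 9] / [8];  Q = [1, 2] / [3, 4] / [5, 8] / [6, 9] / [7]
Final shape: (2, 2, 2, 2, 1).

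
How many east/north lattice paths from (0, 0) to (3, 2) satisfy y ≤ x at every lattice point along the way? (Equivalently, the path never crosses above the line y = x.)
Number of paths = 5

By the reflection principle (André's argument), the number of monotone paths to (3, 2) with n ≤ m that never go above y = x is C(5, 3) − C(5, 4) = 10 − 5 = 5.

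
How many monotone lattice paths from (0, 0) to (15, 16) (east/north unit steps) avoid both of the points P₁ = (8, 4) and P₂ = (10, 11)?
Number of paths = 191204343

Inclusion–exclusion. Total paths: C(31, 15) = 300540195. Through P₁: C(12, 8)·C(19, 7) = 24942060. Through P₂: C(21, 10)·C(10, 5) = 88884432. Since P₁ is strictly southwest of P₂, a monotone path through both must visit P₁ then P₂; paths through both = C(12, 8)·C(9, 2)·C(10, 5) = 4490640. Avoid both = 300540195 − 24942060 − 88884432 + 4490640 = 191204343.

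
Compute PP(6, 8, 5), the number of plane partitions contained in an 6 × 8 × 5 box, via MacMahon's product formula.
PP(6, 8, 5) = 7997986868872

Evaluate the triple product over i = 1..6, j = 1..8, k = 1..5. The factors are (2/1) · (3/2) · (4/3) · (5/4) · (6/5) · (3/2) · (4/3) · (5/4) · … (240 factors total). The numerators and denominators telescope so the product is an integer; carrying out the multiplication exactly gives PP(6, 8, 5) = 7997986868872.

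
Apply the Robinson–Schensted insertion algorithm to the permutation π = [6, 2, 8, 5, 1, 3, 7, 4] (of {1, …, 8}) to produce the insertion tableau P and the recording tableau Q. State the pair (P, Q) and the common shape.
P = [1, 3, 4] / [2, 5, 7] / [6, 8];  Q = [1, 3, 7] / [2, 4, 8] / [5, 6];  common shape = (3, 3, 2)

Row-insert the values π_1, π_2, … into P one at a time, bumping the leftmost entry strictly greater than the inserted value down to the next row. The recording tableau Q records, in position (i, j), the step at which that cell was added to P.
  Insert 6 (step 1): P = [6];  Q = [1]
  Insert 2 (step 2): P = [2] / [6];  Q = [1] / [2]
  Insert 8 (step 3): P = [2, 8] / [6];  Q = [1, 3] / [2]
  Insert 5 (step 4): P = [2, 5] / [6, 8];  Q = [1, 3] / [2, 4]
  Insert 1 (step 5): P = [1, 5] / [2, 8] / [6];  Q = [1, 3] / [2, 4] / [5]
  Insert 3 (step 6): P = [1, 3] / [2, 5] / [6, 8];  Q = [1, 3] / [2, 4] / [5, 6]
  Insert 7 (step 7): P = [1, 3, 7] / [2, 5] / [6, 8];  Q = [1, 3, 7] / [2, 4] / [5, 6]
  Insert 4 (step 8): P = [1, 3, 4] / [2, 5, 7] / [6, 8];  Q = [1, 3, 7] / [2, 4, 8] / [5, 6]
Final shape: (3, 3, 2).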